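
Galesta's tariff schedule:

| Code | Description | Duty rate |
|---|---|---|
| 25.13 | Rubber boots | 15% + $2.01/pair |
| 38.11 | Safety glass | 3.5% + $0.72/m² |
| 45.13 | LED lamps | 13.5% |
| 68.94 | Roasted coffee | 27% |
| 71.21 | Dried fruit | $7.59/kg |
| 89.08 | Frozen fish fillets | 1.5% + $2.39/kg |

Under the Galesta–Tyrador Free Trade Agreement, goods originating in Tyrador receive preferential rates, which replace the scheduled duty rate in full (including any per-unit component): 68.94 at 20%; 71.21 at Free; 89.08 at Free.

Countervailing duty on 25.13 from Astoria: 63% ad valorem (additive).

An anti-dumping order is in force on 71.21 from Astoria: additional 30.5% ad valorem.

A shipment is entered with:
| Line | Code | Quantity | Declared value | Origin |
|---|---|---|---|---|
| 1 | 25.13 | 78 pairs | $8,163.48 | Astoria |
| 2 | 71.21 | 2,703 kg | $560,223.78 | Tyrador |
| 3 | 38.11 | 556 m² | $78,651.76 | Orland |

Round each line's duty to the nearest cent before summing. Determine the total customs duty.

$9,677.42

Line 1 (25.13, Astoria, 78 pairs, $8,163.48):
Base rate for 25.13 is 15% + $2.01/pair.
Additional duty on 25.13 from Astoria: +63%. Applied ad valorem rate: 15% + 63% = 78%.
Duty = $8,163.48 × 78% + 78 × $2.01 = $6,524.29.
Line 2 (71.21, Tyrador, 2,703 kg, $560,223.78):
Base rate for 71.21 is $7.59/kg.
Origin Tyrador qualifies under the Galesta–Tyrador agreement and 71.21 is covered: preferential rate Free applies instead.
The additional-duty order on 71.21 targets Astoria, not Tyrador; it does not apply.
Duty = $560,223.78 × 0% = $0.00.
Line 3 (38.11, Orland, 556 m², $78,651.76):
Base rate for 38.11 is 3.5% + $0.72/m².
Duty = $78,651.76 × 3.5% + 556 × $0.72 = $3,153.13.
Total = $6,524.29 + $0.00 + $3,153.13 = $9,677.42.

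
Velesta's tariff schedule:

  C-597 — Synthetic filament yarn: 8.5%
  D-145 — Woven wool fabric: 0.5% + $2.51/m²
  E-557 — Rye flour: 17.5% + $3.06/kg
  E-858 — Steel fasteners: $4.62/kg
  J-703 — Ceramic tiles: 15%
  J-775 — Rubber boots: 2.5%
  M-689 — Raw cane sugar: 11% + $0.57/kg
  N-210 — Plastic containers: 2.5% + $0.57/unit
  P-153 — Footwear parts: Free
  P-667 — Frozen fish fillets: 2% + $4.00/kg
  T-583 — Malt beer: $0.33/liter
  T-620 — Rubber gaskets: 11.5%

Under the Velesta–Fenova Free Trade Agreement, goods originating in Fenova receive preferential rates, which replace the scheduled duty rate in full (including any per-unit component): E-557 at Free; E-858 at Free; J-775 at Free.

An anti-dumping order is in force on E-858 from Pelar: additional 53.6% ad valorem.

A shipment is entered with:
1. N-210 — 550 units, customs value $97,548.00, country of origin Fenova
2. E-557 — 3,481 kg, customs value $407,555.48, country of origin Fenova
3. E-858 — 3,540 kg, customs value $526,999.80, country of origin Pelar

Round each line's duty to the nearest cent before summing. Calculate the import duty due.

Line 1 (N-210, Fenova, 550 units, $97,548.00):
Base rate for N-210 is 2.5% + $0.57/unit.
Origin Fenova is the FTA partner but N-210 is not on the preference list; base rate stands.
Duty = $97,548.00 × 2.5% + 550 × $0.57 = $2,752.20.
Line 2 (E-557, Fenova, 3,481 kg, $407,555.48):
Base rate for E-557 is 17.5% + $3.06/kg.
Origin Fenova qualifies under the Velesta–Fenova agreement and E-557 is covered: preferential rate Free applies instead.
Duty = $407,555.48 × 0% = $0.00.
Line 3 (E-858, Pelar, 3,540 kg, $526,999.80):
Base rate for E-858 is $4.62/kg.
E-858 has an FTA preferential rate, but origin Pelar is not Fenova; base rate stands.
Additional duty on E-858 from Pelar: +53.6% ad valorem. Applied ad valorem rate = 53.6%.
Duty = $526,999.80 × 53.6% + 3,540 × $4.62 = $298,826.69.
Total = $2,752.20 + $0.00 + $298,826.69 = $301,578.89.

$301,578.89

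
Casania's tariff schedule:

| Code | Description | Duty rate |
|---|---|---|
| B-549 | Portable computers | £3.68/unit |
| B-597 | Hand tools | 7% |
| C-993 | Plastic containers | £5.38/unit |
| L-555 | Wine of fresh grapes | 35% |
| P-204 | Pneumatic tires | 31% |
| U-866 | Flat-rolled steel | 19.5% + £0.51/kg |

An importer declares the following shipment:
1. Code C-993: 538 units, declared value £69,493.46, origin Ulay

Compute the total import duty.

Line 1 (C-993, Ulay, 538 units, £69,493.46):
Base rate for C-993 is £5.38/unit.
Duty = 538 × £5.38 = £2,894.44.

£2,894.44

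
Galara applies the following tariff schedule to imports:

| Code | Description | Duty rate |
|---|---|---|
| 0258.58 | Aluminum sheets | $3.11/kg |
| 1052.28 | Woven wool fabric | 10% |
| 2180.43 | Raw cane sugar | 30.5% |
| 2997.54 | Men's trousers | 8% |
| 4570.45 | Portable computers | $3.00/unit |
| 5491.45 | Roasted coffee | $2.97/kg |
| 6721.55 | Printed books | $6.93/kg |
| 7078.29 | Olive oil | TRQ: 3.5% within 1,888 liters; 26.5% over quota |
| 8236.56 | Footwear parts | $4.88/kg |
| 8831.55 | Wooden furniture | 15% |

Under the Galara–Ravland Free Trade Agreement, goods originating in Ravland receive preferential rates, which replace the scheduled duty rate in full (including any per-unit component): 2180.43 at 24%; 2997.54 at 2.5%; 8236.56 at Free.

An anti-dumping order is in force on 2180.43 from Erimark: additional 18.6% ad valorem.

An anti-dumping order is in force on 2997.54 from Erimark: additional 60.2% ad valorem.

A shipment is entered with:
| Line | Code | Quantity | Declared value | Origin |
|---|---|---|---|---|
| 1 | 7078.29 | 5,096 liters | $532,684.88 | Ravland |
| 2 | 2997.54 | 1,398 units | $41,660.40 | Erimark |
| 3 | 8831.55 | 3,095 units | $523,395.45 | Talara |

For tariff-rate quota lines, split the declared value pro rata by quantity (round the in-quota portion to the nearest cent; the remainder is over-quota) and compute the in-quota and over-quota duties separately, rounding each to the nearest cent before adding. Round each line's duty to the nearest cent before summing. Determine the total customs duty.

Line 1 (7078.29, Ravland, 5,096 liters, $532,684.88):
Code 7078.29 is under a tariff-rate quota (threshold 1,888 liters). In-quota: 1,888 liters at 3.5%; over-quota: 3,208 liters at 26.5%.
Pro-rata value split: in-quota = $532,684.88 × 1,888/5,096 = $197,352.64; over-quota = $532,684.88 − $197,352.64 = $335,332.24.
In-quota duty = $197,352.64 × 3.5% = $6,907.34. Over-quota duty = $335,332.24 × 26.5% = $88,863.04.
Line duty = $6,907.34 + $88,863.04 = $95,770.38.
Line 2 (2997.54, Erimark, 1,398 units, $41,660.40):
Base rate for 2997.54 is 8%.
2997.54 has an FTA preferential rate, but origin Erimark is not Ravland; base rate stands.
Additional duty on 2997.54 from Erimark: +60.2%. Applied ad valorem rate: 8% + 60.2% = 68.2%.
Duty = $41,660.40 × 68.2% = $28,412.39.
Line 3 (8831.55, Talara, 3,095 units, $523,395.45):
Base rate for 8831.55 is 15%.
Duty = $523,395.45 × 15% = $78,509.32.
Total = $95,770.38 + $28,412.39 + $78,509.32 = $202,692.09.

$202,692.09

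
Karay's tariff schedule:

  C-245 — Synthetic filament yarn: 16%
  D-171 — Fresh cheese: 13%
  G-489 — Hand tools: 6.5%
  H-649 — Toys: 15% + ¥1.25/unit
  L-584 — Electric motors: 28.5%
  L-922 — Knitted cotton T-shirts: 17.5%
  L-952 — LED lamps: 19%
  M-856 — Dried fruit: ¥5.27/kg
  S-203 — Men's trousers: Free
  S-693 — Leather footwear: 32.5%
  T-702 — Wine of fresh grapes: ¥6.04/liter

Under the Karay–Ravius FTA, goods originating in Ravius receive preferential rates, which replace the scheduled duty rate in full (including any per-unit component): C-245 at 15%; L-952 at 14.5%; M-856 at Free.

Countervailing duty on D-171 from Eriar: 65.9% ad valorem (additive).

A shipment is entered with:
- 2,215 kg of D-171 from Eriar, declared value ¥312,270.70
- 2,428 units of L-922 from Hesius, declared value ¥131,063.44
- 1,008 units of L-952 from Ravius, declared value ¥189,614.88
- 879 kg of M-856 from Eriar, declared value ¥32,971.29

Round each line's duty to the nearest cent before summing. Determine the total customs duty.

¥301,444.17

Line 1 (D-171, Eriar, 2,215 kg, ¥312,270.70):
Base rate for D-171 is 13%.
Additional duty on D-171 from Eriar: +65.9%. Applied ad valorem rate: 13% + 65.9% = 78.9%.
Duty = ¥312,270.70 × 78.9% = ¥246,381.58.
Line 2 (L-922, Hesius, 2,428 units, ¥131,063.44):
Base rate for L-922 is 17.5%.
Duty = ¥131,063.44 × 17.5% = ¥22,936.10.
Line 3 (L-952, Ravius, 1,008 units, ¥189,614.88):
Base rate for L-952 is 19%.
Origin Ravius qualifies under the Karay–Ravius agreement and L-952 is covered: preferential rate 14.5% applies instead.
Duty = ¥189,614.88 × 14.5% = ¥27,494.16.
Line 4 (M-856, Eriar, 879 kg, ¥32,971.29):
Base rate for M-856 is ¥5.27/kg.
M-856 has an FTA preferential rate, but origin Eriar is not Ravius; base rate stands.
Duty = 879 × ¥5.27 = ¥4,632.33.
Total = ¥246,381.58 + ¥22,936.10 + ¥27,494.16 + ¥4,632.33 = ¥301,444.17.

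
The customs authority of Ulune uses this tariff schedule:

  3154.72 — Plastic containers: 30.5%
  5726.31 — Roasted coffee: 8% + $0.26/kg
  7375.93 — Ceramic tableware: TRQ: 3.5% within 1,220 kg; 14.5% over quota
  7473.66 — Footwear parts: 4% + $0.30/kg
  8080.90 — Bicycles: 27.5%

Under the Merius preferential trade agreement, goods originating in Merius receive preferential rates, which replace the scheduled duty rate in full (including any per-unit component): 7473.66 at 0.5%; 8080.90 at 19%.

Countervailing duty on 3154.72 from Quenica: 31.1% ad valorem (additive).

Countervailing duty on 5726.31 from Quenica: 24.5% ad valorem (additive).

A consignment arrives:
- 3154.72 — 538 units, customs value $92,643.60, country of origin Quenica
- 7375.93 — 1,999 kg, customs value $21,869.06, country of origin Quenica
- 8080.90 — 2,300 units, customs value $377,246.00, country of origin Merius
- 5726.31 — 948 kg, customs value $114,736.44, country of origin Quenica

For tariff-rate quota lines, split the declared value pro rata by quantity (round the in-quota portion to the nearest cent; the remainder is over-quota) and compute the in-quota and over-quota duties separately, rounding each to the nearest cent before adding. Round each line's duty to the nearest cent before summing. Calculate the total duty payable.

$167,983.89

Line 1 (3154.72, Quenica, 538 units, $92,643.60):
Base rate for 3154.72 is 30.5%.
Additional duty on 3154.72 from Quenica: +31.1%. Applied ad valorem rate: 30.5% + 31.1% = 61.6%.
Duty = $92,643.60 × 61.6% = $57,068.46.
Line 2 (7375.93, Quenica, 1,999 kg, $21,869.06):
Code 7375.93 is under a tariff-rate quota (threshold 1,220 kg). In-quota: 1,220 kg at 3.5%; over-quota: 779 kg at 14.5%.
Pro-rata value split: in-quota = $21,869.06 × 1,220/1,999 = $13,346.80; over-quota = $21,869.06 − $13,346.80 = $8,522.26.
In-quota duty = $13,346.80 × 3.5% = $467.14. Over-quota duty = $8,522.26 × 14.5% = $1,235.73.
Line duty = $467.14 + $1,235.73 = $1,702.87.
Line 3 (8080.90, Merius, 2,300 units, $377,246.00):
Base rate for 8080.90 is 27.5%.
Origin Merius qualifies under the Ulune–Merius agreement and 8080.90 is covered: preferential rate 19% applies instead.
Duty = $377,246.00 × 19% = $71,676.74.
Line 4 (5726.31, Quenica, 948 kg, $114,736.44):
Base rate for 5726.31 is 8% + $0.26/kg.
Additional duty on 5726.31 from Quenica: +24.5%. Applied ad valorem rate: 8% + 24.5% = 32.5%.
Duty = $114,736.44 × 32.5% + 948 × $0.26 = $37,535.82.
Total = $57,068.46 + $1,702.87 + $71,676.74 + $37,535.82 = $167,983.89.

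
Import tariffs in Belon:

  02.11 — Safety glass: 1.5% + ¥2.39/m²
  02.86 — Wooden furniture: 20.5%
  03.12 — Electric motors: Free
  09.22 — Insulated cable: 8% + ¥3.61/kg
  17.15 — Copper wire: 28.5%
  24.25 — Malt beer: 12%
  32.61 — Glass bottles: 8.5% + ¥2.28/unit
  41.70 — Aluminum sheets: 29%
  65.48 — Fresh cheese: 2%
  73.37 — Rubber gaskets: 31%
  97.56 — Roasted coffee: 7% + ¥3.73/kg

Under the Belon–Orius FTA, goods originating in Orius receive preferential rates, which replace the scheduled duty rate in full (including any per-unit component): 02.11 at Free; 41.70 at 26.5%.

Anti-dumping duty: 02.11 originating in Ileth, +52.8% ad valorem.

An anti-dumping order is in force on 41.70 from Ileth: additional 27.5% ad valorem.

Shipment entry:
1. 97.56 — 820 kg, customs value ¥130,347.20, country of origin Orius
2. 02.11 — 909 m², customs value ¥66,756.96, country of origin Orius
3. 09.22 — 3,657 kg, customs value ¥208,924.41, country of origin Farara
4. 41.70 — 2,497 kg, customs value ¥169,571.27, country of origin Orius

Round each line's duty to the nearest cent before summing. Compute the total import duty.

¥87,035.01

Line 1 (97.56, Orius, 820 kg, ¥130,347.20):
Base rate for 97.56 is 7% + ¥3.73/kg.
Origin Orius is the FTA partner but 97.56 is not on the preference list; base rate stands.
Duty = ¥130,347.20 × 7% + 820 × ¥3.73 = ¥12,182.90.
Line 2 (02.11, Orius, 909 m², ¥66,756.96):
Base rate for 02.11 is 1.5% + ¥2.39/m².
Origin Orius qualifies under the Belon–Orius agreement and 02.11 is covered: preferential rate Free applies instead.
The additional-duty order on 02.11 targets Ileth, not Orius; it does not apply.
Duty = ¥66,756.96 × 0% = ¥0.00.
Line 3 (09.22, Farara, 3,657 kg, ¥208,924.41):
Base rate for 09.22 is 8% + ¥3.61/kg.
Duty = ¥208,924.41 × 8% + 3,657 × ¥3.61 = ¥29,915.72.
Line 4 (41.70, Orius, 2,497 kg, ¥169,571.27):
Base rate for 41.70 is 29%.
Origin Orius qualifies under the Belon–Orius agreement and 41.70 is covered: preferential rate 26.5% applies instead.
The additional-duty order on 41.70 targets Ileth, not Orius; it does not apply.
Duty = ¥169,571.27 × 26.5% = ¥44,936.39.
Total = ¥12,182.90 + ¥0.00 + ¥29,915.72 + ¥44,936.39 = ¥87,035.01.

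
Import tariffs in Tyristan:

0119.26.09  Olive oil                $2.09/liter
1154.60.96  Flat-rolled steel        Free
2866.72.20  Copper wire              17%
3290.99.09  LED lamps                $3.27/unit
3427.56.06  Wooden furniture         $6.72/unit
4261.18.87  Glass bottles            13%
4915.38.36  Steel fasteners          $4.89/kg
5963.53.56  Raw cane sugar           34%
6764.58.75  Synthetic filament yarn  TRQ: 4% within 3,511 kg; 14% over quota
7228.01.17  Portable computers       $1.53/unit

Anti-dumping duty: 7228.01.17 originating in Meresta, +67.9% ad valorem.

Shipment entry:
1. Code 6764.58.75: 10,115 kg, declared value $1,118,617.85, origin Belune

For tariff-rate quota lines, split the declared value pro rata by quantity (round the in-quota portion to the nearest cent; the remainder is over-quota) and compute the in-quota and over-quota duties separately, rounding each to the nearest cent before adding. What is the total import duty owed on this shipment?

$117,778.35

Line 1 (6764.58.75, Belune, 10,115 kg, $1,118,617.85):
Code 6764.58.75 is under a tariff-rate quota (threshold 3,511 kg). In-quota: 3,511 kg at 4%; over-quota: 6,604 kg at 14%.
Pro-rata value split: in-quota = $1,118,617.85 × 3,511/10,115 = $388,281.49; over-quota = $1,118,617.85 − $388,281.49 = $730,336.36.
In-quota duty = $388,281.49 × 4% = $15,531.26. Over-quota duty = $730,336.36 × 14% = $102,247.09.
Line duty = $15,531.26 + $102,247.09 = $117,778.35.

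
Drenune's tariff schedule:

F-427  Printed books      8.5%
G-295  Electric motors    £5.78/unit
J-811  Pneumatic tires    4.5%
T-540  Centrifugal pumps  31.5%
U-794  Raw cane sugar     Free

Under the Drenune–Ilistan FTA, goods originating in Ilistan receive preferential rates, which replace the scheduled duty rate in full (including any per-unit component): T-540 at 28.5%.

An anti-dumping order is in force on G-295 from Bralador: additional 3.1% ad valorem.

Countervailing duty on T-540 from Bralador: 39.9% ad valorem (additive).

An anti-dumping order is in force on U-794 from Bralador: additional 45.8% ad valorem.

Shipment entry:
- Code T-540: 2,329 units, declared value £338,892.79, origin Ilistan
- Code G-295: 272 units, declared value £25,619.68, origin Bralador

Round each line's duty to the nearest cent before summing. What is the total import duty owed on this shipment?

Line 1 (T-540, Ilistan, 2,329 units, £338,892.79):
Base rate for T-540 is 31.5%.
Origin Ilistan qualifies under the Drenune–Ilistan agreement and T-540 is covered: preferential rate 28.5% applies instead.
The additional-duty order on T-540 targets Bralador, not Ilistan; it does not apply.
Duty = £338,892.79 × 28.5% = £96,584.45.
Line 2 (G-295, Bralador, 272 units, £25,619.68):
Base rate for G-295 is £5.78/unit.
Additional duty on G-295 from Bralador: +3.1% ad valorem. Applied ad valorem rate = 3.1%.
Duty = £25,619.68 × 3.1% + 272 × £5.78 = £2,366.37.
Total = £96,584.45 + £2,366.37 = £98,950.82.

£98,950.82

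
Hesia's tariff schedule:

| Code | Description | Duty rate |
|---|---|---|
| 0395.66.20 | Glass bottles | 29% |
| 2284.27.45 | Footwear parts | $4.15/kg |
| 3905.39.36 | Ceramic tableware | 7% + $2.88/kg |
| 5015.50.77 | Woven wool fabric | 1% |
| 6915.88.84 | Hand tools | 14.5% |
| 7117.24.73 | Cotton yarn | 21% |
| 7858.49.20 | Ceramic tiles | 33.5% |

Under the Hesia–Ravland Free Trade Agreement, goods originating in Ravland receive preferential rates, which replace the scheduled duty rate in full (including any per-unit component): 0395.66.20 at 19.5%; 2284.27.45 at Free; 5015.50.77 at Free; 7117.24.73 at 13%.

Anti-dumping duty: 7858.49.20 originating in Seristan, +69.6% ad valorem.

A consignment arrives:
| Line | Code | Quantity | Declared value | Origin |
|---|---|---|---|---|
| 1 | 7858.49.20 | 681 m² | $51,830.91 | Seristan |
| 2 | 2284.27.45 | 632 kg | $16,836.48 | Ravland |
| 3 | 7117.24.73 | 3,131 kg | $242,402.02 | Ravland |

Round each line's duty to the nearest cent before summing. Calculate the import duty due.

$84,949.93

Line 1 (7858.49.20, Seristan, 681 m², $51,830.91):
Base rate for 7858.49.20 is 33.5%.
Additional duty on 7858.49.20 from Seristan: +69.6%. Applied ad valorem rate: 33.5% + 69.6% = 103.1%.
Duty = $51,830.91 × 103.1% = $53,437.67.
Line 2 (2284.27.45, Ravland, 632 kg, $16,836.48):
Base rate for 2284.27.45 is $4.15/kg.
Origin Ravland qualifies under the Hesia–Ravland agreement and 2284.27.45 is covered: preferential rate Free applies instead.
Duty = $16,836.48 × 0% = $0.00.
Line 3 (7117.24.73, Ravland, 3,131 kg, $242,402.02):
Base rate for 7117.24.73 is 21%.
Origin Ravland qualifies under the Hesia–Ravland agreement and 7117.24.73 is covered: preferential rate 13% applies instead.
Duty = $242,402.02 × 13% = $31,512.26.
Total = $53,437.67 + $0.00 + $31,512.26 = $84,949.93.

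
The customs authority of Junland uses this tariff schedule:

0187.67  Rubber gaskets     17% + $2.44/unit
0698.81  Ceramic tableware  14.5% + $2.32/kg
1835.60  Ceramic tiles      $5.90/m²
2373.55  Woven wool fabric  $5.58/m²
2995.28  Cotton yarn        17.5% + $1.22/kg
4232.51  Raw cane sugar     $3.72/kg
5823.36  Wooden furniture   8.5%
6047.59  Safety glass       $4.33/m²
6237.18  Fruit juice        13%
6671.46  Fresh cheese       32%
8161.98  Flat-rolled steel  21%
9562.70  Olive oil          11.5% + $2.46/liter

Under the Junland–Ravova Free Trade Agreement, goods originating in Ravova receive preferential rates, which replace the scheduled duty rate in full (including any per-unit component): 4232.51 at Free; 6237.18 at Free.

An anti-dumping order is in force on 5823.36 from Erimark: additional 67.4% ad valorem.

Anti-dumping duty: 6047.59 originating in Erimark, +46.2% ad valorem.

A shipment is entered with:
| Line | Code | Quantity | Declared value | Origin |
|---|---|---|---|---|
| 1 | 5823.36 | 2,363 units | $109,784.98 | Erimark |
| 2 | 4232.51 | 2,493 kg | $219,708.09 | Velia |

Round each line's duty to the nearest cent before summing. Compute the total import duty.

$92,600.76

Line 1 (5823.36, Erimark, 2,363 units, $109,784.98):
Base rate for 5823.36 is 8.5%.
Additional duty on 5823.36 from Erimark: +67.4%. Applied ad valorem rate: 8.5% + 67.4% = 75.9%.
Duty = $109,784.98 × 75.9% = $83,326.80.
Line 2 (4232.51, Velia, 2,493 kg, $219,708.09):
Base rate for 4232.51 is $3.72/kg.
4232.51 has an FTA preferential rate, but origin Velia is not Ravova; base rate stands.
Duty = 2,493 × $3.72 = $9,273.96.
Total = $83,326.80 + $9,273.96 = $92,600.76.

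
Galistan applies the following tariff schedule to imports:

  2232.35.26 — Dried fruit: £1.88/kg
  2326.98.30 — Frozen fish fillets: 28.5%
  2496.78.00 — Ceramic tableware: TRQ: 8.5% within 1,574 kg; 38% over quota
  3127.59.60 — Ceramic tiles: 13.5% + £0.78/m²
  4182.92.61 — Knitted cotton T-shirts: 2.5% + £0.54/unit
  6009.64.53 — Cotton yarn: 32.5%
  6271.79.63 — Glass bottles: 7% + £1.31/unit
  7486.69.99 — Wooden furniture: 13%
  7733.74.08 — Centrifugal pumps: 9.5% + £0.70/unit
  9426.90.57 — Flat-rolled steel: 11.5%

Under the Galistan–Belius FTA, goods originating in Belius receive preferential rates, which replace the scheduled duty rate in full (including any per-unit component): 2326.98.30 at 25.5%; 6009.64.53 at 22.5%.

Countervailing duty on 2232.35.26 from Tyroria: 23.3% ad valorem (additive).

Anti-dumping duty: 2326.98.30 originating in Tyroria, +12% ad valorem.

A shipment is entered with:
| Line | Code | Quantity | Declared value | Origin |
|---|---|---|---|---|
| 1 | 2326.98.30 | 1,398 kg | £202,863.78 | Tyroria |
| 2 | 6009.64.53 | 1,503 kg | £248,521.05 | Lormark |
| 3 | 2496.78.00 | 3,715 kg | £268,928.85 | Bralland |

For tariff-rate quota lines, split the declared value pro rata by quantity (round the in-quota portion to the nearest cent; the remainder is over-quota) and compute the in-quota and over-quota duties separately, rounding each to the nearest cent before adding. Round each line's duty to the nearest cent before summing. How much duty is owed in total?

Line 1 (2326.98.30, Tyroria, 1,398 kg, £202,863.78):
Base rate for 2326.98.30 is 28.5%.
2326.98.30 has an FTA preferential rate, but origin Tyroria is not Belius; base rate stands.
Additional duty on 2326.98.30 from Tyroria: +12%. Applied ad valorem rate: 28.5% + 12% = 40.5%.
Duty = £202,863.78 × 40.5% = £82,159.83.
Line 2 (6009.64.53, Lormark, 1,503 kg, £248,521.05):
Base rate for 6009.64.53 is 32.5%.
6009.64.53 has an FTA preferential rate, but origin Lormark is not Belius; base rate stands.
Duty = £248,521.05 × 32.5% = £80,769.34.
Line 3 (2496.78.00, Bralland, 3,715 kg, £268,928.85):
Code 2496.78.00 is under a tariff-rate quota (threshold 1,574 kg). In-quota: 1,574 kg at 8.5%; over-quota: 2,141 kg at 38%.
Pro-rata value split: in-quota = £268,928.85 × 1,574/3,715 = £113,941.86; over-quota = £268,928.85 − £113,941.86 = £154,986.99.
In-quota duty = £113,941.86 × 8.5% = £9,685.06. Over-quota duty = £154,986.99 × 38% = £58,895.06.
Line duty = £9,685.06 + £58,895.06 = £68,580.12.
Total = £82,159.83 + £80,769.34 + £68,580.12 = £231,509.29.

£231,509.29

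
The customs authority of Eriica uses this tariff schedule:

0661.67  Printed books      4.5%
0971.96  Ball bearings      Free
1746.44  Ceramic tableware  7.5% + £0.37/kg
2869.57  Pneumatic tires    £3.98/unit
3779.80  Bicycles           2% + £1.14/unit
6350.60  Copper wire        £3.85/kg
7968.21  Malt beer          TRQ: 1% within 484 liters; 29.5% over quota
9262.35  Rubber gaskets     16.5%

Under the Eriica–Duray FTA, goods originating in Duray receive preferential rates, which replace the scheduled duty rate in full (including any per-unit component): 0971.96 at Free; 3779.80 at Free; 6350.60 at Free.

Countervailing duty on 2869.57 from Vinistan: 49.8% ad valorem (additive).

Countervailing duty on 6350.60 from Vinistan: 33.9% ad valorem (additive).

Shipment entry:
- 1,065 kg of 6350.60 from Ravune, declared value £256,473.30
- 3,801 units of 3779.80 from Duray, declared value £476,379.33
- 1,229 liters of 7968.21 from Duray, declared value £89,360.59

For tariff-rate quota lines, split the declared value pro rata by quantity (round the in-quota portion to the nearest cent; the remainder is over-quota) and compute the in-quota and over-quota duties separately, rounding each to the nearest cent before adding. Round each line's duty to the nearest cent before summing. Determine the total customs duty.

Line 1 (6350.60, Ravune, 1,065 kg, £256,473.30):
Base rate for 6350.60 is £3.85/kg.
6350.60 has an FTA preferential rate, but origin Ravune is not Duray; base rate stands.
The additional-duty order on 6350.60 targets Vinistan, not Ravune; it does not apply.
Duty = 1,065 × £3.85 = £4,100.25.
Line 2 (3779.80, Duray, 3,801 units, £476,379.33):
Base rate for 3779.80 is 2% + £1.14/unit.
Origin Duray qualifies under the Eriica–Duray agreement and 3779.80 is covered: preferential rate Free applies instead.
Duty = £476,379.33 × 0% = £0.00.
Line 3 (7968.21, Duray, 1,229 liters, £89,360.59):
Code 7968.21 is under a tariff-rate quota (threshold 484 liters). In-quota: 484 liters at 1%; over-quota: 745 liters at 29.5%.
Pro-rata value split: in-quota = £89,360.59 × 484/1,229 = £35,191.64; over-quota = £89,360.59 − £35,191.64 = £54,168.95.
In-quota duty = £35,191.64 × 1% = £351.92. Over-quota duty = £54,168.95 × 29.5% = £15,979.84.
Line duty = £351.92 + £15,979.84 = £16,331.76.
Total = £4,100.25 + £0.00 + £16,331.76 = £20,432.01.

£20,432.01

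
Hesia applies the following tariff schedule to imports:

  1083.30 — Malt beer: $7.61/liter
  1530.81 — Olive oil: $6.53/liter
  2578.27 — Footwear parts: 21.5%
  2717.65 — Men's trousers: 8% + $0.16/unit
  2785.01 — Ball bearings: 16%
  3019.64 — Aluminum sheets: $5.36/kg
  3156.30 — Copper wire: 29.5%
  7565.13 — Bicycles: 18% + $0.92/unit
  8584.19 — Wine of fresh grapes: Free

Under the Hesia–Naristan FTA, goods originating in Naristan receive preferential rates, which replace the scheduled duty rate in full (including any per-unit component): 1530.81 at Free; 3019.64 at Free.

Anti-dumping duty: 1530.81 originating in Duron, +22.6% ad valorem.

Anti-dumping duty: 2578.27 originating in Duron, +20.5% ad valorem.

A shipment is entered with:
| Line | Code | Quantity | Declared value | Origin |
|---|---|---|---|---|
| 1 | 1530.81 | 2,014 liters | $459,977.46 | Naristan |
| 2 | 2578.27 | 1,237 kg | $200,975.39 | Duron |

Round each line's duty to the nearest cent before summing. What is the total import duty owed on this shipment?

$84,409.66

Line 1 (1530.81, Naristan, 2,014 liters, $459,977.46):
Base rate for 1530.81 is $6.53/liter.
Origin Naristan qualifies under the Hesia–Naristan agreement and 1530.81 is covered: preferential rate Free applies instead.
The additional-duty order on 1530.81 targets Duron, not Naristan; it does not apply.
Duty = $459,977.46 × 0% = $0.00.
Line 2 (2578.27, Duron, 1,237 kg, $200,975.39):
Base rate for 2578.27 is 21.5%.
Additional duty on 2578.27 from Duron: +20.5%. Applied ad valorem rate: 21.5% + 20.5% = 42%.
Duty = $200,975.39 × 42% = $84,409.66.
Total = $0.00 + $84,409.66 = $84,409.66.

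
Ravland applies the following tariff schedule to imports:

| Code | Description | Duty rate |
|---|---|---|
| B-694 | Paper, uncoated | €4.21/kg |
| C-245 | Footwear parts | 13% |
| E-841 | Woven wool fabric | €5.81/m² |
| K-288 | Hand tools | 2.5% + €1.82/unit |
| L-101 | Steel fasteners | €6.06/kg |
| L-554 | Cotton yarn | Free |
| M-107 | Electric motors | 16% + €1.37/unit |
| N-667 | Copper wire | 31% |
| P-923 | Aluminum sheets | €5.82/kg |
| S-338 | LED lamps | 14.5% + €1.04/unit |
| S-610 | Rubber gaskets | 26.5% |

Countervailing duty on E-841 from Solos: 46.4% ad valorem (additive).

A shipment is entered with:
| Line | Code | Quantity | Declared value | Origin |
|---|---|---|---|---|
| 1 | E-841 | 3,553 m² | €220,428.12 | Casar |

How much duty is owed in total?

Line 1 (E-841, Casar, 3,553 m², €220,428.12):
Base rate for E-841 is €5.81/m².
The additional-duty order on E-841 targets Solos, not Casar; it does not apply.
Duty = 3,553 × €5.81 = €20,642.93.

€20,642.93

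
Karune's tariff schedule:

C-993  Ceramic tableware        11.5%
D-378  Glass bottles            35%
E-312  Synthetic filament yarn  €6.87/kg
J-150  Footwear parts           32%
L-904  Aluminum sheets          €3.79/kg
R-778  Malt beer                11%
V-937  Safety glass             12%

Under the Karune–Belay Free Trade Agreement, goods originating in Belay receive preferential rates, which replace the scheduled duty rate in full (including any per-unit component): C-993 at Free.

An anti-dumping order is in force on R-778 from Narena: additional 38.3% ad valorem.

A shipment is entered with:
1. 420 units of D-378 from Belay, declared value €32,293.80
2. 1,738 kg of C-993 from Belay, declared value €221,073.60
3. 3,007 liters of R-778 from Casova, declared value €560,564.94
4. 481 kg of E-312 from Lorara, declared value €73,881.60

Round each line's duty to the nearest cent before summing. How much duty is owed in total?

€76,269.44

Line 1 (D-378, Belay, 420 units, €32,293.80):
Base rate for D-378 is 35%.
Origin Belay is the FTA partner but D-378 is not on the preference list; base rate stands.
Duty = €32,293.80 × 35% = €11,302.83.
Line 2 (C-993, Belay, 1,738 kg, €221,073.60):
Base rate for C-993 is 11.5%.
Origin Belay qualifies under the Karune–Belay agreement and C-993 is covered: preferential rate Free applies instead.
Duty = €221,073.60 × 0% = €0.00.
Line 3 (R-778, Casova, 3,007 liters, €560,564.94):
Base rate for R-778 is 11%.
The additional-duty order on R-778 targets Narena, not Casova; it does not apply.
Duty = €560,564.94 × 11% = €61,662.14.
Line 4 (E-312, Lorara, 481 kg, €73,881.60):
Base rate for E-312 is €6.87/kg.
Duty = 481 × €6.87 = €3,304.47.
Total = €11,302.83 + €0.00 + €61,662.14 + €3,304.47 = €76,269.44.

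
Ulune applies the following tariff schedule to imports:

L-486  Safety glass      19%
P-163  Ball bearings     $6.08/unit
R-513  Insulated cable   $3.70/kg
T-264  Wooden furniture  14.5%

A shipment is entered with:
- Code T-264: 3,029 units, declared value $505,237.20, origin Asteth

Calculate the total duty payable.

Line 1 (T-264, Asteth, 3,029 units, $505,237.20):
Base rate for T-264 is 14.5%.
Duty = $505,237.20 × 14.5% = $73,259.39.

$73,259.39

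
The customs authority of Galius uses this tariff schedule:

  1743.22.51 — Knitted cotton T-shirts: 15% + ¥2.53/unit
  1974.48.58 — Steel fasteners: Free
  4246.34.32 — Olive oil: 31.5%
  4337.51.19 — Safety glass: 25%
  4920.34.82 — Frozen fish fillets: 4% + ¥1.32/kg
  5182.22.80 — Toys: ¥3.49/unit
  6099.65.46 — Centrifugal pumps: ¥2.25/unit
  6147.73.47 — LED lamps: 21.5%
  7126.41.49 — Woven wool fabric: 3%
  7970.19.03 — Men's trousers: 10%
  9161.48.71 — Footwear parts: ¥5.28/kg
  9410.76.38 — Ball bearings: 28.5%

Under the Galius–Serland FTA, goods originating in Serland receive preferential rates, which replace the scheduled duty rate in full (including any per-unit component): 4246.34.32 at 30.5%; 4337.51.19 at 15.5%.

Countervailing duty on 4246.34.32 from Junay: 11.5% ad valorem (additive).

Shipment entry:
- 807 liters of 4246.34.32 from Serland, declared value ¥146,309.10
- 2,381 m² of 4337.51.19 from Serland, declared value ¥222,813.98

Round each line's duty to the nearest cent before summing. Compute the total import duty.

¥79,160.45

Line 1 (4246.34.32, Serland, 807 liters, ¥146,309.10):
Base rate for 4246.34.32 is 31.5%.
Origin Serland qualifies under the Galius–Serland agreement and 4246.34.32 is covered: preferential rate 30.5% applies instead.
The additional-duty order on 4246.34.32 targets Junay, not Serland; it does not apply.
Duty = ¥146,309.10 × 30.5% = ¥44,624.28.
Line 2 (4337.51.19, Serland, 2,381 m², ¥222,813.98):
Base rate for 4337.51.19 is 25%.
Origin Serland qualifies under the Galius–Serland agreement and 4337.51.19 is covered: preferential rate 15.5% applies instead.
Duty = ¥222,813.98 × 15.5% = ¥34,536.17.
Total = ¥44,624.28 + ¥34,536.17 = ¥79,160.45.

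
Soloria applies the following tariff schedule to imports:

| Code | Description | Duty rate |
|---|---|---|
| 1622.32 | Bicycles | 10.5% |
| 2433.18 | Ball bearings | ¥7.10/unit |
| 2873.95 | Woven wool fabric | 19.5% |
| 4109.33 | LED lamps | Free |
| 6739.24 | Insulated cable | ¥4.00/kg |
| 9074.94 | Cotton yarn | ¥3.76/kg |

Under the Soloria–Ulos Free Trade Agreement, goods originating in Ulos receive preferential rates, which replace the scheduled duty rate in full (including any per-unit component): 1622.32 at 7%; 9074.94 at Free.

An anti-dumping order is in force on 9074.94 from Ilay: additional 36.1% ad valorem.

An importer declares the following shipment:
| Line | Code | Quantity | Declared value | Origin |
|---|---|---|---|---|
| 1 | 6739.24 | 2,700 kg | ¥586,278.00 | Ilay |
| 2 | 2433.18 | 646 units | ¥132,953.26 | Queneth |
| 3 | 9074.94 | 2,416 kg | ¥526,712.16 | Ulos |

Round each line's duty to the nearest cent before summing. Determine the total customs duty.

Line 1 (6739.24, Ilay, 2,700 kg, ¥586,278.00):
Base rate for 6739.24 is ¥4.00/kg.
Duty = 2,700 × ¥4.00 = ¥10,800.00.
Line 2 (2433.18, Queneth, 646 units, ¥132,953.26):
Base rate for 2433.18 is ¥7.10/unit.
Duty = 646 × ¥7.10 = ¥4,586.60.
Line 3 (9074.94, Ulos, 2,416 kg, ¥526,712.16):
Base rate for 9074.94 is ¥3.76/kg.
Origin Ulos qualifies under the Soloria–Ulos agreement and 9074.94 is covered: preferential rate Free applies instead.
The additional-duty order on 9074.94 targets Ilay, not Ulos; it does not apply.
Duty = ¥526,712.16 × 0% = ¥0.00.
Total = ¥10,800.00 + ¥4,586.60 + ¥0.00 = ¥15,386.60.

¥15,386.60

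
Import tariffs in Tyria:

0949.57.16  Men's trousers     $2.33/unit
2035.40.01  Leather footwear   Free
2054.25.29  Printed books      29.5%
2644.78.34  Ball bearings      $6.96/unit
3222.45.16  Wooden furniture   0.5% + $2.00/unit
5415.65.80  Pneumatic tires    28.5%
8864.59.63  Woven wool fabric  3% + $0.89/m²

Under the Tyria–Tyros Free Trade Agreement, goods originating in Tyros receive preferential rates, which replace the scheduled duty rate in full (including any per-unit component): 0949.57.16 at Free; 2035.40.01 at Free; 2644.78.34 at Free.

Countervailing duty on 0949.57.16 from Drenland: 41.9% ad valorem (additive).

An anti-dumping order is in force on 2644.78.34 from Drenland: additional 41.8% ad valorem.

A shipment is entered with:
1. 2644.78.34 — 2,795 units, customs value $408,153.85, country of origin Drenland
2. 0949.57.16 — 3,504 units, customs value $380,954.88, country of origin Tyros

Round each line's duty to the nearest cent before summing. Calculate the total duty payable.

$190,061.51

Line 1 (2644.78.34, Drenland, 2,795 units, $408,153.85):
Base rate for 2644.78.34 is $6.96/unit.
2644.78.34 has an FTA preferential rate, but origin Drenland is not Tyros; base rate stands.
Additional duty on 2644.78.34 from Drenland: +41.8% ad valorem. Applied ad valorem rate = 41.8%.
Duty = $408,153.85 × 41.8% + 2,795 × $6.96 = $190,061.51.
Line 2 (0949.57.16, Tyros, 3,504 units, $380,954.88):
Base rate for 0949.57.16 is $2.33/unit.
Origin Tyros qualifies under the Tyria–Tyros agreement and 0949.57.16 is covered: preferential rate Free applies instead.
The additional-duty order on 0949.57.16 targets Drenland, not Tyros; it does not apply.
Duty = $380,954.88 × 0% = $0.00.
Total = $190,061.51 + $0.00 = $190,061.51.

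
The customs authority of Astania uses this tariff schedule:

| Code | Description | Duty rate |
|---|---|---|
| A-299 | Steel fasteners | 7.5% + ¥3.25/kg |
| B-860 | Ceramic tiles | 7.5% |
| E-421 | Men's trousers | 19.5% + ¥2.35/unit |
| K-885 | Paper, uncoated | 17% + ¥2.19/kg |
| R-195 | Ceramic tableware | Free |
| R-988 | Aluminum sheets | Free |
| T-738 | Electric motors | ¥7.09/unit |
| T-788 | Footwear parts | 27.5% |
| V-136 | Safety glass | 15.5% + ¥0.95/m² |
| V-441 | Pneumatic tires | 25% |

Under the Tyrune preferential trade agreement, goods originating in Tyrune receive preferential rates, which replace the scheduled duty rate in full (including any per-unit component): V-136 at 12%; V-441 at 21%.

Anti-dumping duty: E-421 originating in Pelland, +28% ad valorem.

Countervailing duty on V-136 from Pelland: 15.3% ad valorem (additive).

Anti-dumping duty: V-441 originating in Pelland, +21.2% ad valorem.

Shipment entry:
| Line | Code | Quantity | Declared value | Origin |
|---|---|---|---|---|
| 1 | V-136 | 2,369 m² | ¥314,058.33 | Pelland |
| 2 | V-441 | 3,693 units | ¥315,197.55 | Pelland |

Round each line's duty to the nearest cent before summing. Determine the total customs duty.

Line 1 (V-136, Pelland, 2,369 m², ¥314,058.33):
Base rate for V-136 is 15.5% + ¥0.95/m².
V-136 has an FTA preferential rate, but origin Pelland is not Tyrune; base rate stands.
Additional duty on V-136 from Pelland: +15.3%. Applied ad valorem rate: 15.5% + 15.3% = 30.8%.
Duty = ¥314,058.33 × 30.8% + 2,369 × ¥0.95 = ¥98,980.52.
Line 2 (V-441, Pelland, 3,693 units, ¥315,197.55):
Base rate for V-441 is 25%.
V-441 has an FTA preferential rate, but origin Pelland is not Tyrune; base rate stands.
Additional duty on V-441 from Pelland: +21.2%. Applied ad valorem rate: 25% + 21.2% = 46.2%.
Duty = ¥315,197.55 × 46.2% = ¥145,621.27.
Total = ¥98,980.52 + ¥145,621.27 = ¥244,601.79.

¥244,601.79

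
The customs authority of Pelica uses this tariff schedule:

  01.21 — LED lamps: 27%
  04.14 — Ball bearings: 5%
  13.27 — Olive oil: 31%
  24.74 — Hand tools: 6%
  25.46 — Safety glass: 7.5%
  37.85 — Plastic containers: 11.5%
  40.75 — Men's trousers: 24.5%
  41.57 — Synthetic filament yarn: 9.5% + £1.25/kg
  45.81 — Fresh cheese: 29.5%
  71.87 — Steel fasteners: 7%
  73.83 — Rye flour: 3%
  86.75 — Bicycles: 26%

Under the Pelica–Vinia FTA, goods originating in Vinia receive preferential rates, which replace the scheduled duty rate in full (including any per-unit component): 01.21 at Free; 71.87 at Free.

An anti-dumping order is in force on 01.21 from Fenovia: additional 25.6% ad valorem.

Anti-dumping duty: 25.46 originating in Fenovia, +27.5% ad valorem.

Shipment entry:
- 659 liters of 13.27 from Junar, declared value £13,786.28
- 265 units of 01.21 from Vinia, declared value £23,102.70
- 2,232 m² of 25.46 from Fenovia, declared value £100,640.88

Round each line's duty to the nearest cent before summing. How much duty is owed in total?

Line 1 (13.27, Junar, 659 liters, £13,786.28):
Base rate for 13.27 is 31%.
Duty = £13,786.28 × 31% = £4,273.75.
Line 2 (01.21, Vinia, 265 units, £23,102.70):
Base rate for 01.21 is 27%.
Origin Vinia qualifies under the Pelica–Vinia agreement and 01.21 is covered: preferential rate Free applies instead.
The additional-duty order on 01.21 targets Fenovia, not Vinia; it does not apply.
Duty = £23,102.70 × 0% = £0.00.
Line 3 (25.46, Fenovia, 2,232 m², £100,640.88):
Base rate for 25.46 is 7.5%.
Additional duty on 25.46 from Fenovia: +27.5%. Applied ad valorem rate: 7.5% + 27.5% = 35%.
Duty = £100,640.88 × 35% = £35,224.31.
Total = £4,273.75 + £0.00 + £35,224.31 = £39,498.06.

£39,498.06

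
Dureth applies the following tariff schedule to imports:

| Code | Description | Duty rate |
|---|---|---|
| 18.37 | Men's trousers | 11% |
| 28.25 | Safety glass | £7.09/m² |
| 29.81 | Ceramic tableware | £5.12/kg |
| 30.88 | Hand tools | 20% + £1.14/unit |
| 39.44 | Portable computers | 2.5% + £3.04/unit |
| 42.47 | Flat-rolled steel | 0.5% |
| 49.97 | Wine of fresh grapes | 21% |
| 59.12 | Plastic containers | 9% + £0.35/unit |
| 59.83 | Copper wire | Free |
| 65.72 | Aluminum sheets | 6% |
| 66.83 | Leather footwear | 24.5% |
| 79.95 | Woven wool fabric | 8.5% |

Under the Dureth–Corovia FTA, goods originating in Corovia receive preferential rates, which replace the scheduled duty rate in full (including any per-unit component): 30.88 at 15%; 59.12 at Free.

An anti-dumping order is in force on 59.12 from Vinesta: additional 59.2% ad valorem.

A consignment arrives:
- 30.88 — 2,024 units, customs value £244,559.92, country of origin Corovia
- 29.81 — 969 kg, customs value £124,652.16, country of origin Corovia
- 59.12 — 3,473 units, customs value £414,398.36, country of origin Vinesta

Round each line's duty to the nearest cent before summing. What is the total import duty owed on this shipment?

£325,480.50

Line 1 (30.88, Corovia, 2,024 units, £244,559.92):
Base rate for 30.88 is 20% + £1.14/unit.
Origin Corovia qualifies under the Dureth–Corovia agreement and 30.88 is covered: preferential rate 15% applies instead.
Duty = £244,559.92 × 15% = £36,683.99.
Line 2 (29.81, Corovia, 969 kg, £124,652.16):
Base rate for 29.81 is £5.12/kg.
Origin Corovia is the FTA partner but 29.81 is not on the preference list; base rate stands.
Duty = 969 × £5.12 = £4,961.28.
Line 3 (59.12, Vinesta, 3,473 units, £414,398.36):
Base rate for 59.12 is 9% + £0.35/unit.
59.12 has an FTA preferential rate, but origin Vinesta is not Corovia; base rate stands.
Additional duty on 59.12 from Vinesta: +59.2%. Applied ad valorem rate: 9% + 59.2% = 68.2%.
Duty = £414,398.36 × 68.2% + 3,473 × £0.35 = £283,835.23.
Total = £36,683.99 + £4,961.28 + £283,835.23 = £325,480.50.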